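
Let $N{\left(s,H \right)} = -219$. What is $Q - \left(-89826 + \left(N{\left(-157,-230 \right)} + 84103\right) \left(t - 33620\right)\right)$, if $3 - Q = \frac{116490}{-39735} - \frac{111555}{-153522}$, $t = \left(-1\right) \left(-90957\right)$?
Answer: $- \frac{24147576186013405}{5020738} \approx -4.8096 \cdot 10^{9}$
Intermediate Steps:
$t = 90957$
$Q = \frac{26133111}{5020738}$ ($Q = 3 - \left(\frac{116490}{-39735} - \frac{111555}{-153522}\right) = 3 - \left(116490 \left(- \frac{1}{39735}\right) - - \frac{12395}{17058}\right) = 3 - \left(- \frac{7766}{2649} + \frac{12395}{17058}\right) = 3 - - \frac{11070897}{5020738} = 3 + \frac{11070897}{5020738} = \frac{26133111}{5020738} \approx 5.205$)
$Q - \left(-89826 + \left(N{\left(-157,-230 \right)} + 84103\right) \left(t - 33620\right)\right) = \frac{26133111}{5020738} - \left(-89826 + \left(-219 + 84103\right) \left(90957 - 33620\right)\right) = \frac{26133111}{5020738} - \left(-89826 + 83884 \cdot 57337\right) = \frac{26133111}{5020738} - \left(-89826 + 4809656908\right) = \frac{26133111}{5020738} - 4809567082 = - \frac{24147576186013405}{5020738}$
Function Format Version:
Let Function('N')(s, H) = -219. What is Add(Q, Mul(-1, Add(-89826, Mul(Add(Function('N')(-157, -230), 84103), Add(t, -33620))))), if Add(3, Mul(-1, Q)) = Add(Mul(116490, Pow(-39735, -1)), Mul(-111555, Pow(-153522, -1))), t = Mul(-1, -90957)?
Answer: Rational(-24147576186013405, 5020738) ≈ -4.8096e+9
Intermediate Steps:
t = 90957
Q = Rational(26133111, 5020738) (Q = Add(3, Mul(-1, Add(Mul(116490, Pow(-39735, -1)), Mul(-111555, Pow(-153522, -1))))) = Add(3, Mul(-1, Add(Mul(116490, Rational(-1, 39735)), Mul(-111555, Rational(-1, 153522))))) = Add(3, Mul(-1, Add(Rational(-7766, 2649), Rational(12395, 17058)))) = Add(3, Mul(-1, Rational(-11070897, 5020738))) = Add(3, Rational(11070897, 5020738)) = Rational(26133111, 5020738) ≈ 5.2050)
Add(Q, Mul(-1, Add(-89826, Mul(Add(Function('N')(-157, -230), 84103), Add(t, -33620))))) = Add(Rational(26133111, 5020738), Mul(-1, Add(-89826, Mul(Add(-219, 84103), Add(90957, -33620))))) = Add(Rational(26133111, 5020738), Mul(-1, Add(-89826, Mul(83884, 57337)))) = Add(Rational(26133111, 5020738), Mul(-1, Add(-89826, 4809656908))) = Add(Rational(26133111, 5020738), Mul(-1, 4809567082)) = Add(Rational(26133111, 5020738), -4809567082) = Rational(-24147576186013405, 5020738)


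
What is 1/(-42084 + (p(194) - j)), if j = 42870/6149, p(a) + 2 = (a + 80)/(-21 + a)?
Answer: -1063777/44775850506 ≈ -2.3758e-5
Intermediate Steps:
p(a) = -2 + (80 + a)/(-21 + a) (p(a) = -2 + (a + 80)/(-21 + a) = -2 + (80 + a)/(-21 + a))
j = 42870/6149 (j = 42870*(1/6149) = 42870/6149 ≈ 6.9719)
1/(-42084 + (p(194) - j)) = 1/(-42084 + ((122 - 1*194)/(-21 + 194) - 1*42870/6149)) = 1/(-42084 + ((122 - 194)/173 - 42870/6149)) = 1/(-42084 + ((1/173)*(-72) - 42870/6149)) = 1/(-42084 + (-72/173 - 42870/6149)) = 1/(-42084 - 7859238/1063777) = 1/(-44775850506/1063777) = -1063777/44775850506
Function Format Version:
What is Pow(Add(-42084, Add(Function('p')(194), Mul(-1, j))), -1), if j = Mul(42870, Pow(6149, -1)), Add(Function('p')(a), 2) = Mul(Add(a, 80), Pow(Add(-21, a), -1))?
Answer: Rational(-1063777, 44775850506) ≈ -2.3758e-5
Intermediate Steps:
Function('p')(a) = Add(-2, Mul(Pow(Add(-21, a), -1), Add(80, a))) (Function('p')(a) = Add(-2, Mul(Add(a, 80), Pow(Add(-21, a), -1))) = Add(-2, Mul(Add(80, a), Pow(Add(-21, a), -1))) = Add(-2, Mul(Pow(Add(-21, a), -1), Add(80, a))))
j = Rational(42870, 6149) (j = Mul(42870, Rational(1, 6149)) = Rational(42870, 6149) ≈ 6.9719)
Pow(Add(-42084, Add(Function('p')(194), Mul(-1, j))), -1) = Pow(Add(-42084, Add(Mul(Pow(Add(-21, 194), -1), Add(122, Mul(-1, 194))), Mul(-1, Rational(42870, 6149)))), -1) = Pow(Add(-42084, Add(Mul(Pow(173, -1), Add(122, -194)), Rational(-42870, 6149))), -1) = Pow(Add(-42084, Add(Mul(Rational(1, 173), -72), Rational(-42870, 6149))), -1) = Pow(Add(-42084, Add(Rational(-72, 173), Rational(-42870, 6149))), -1) = Pow(Add(-42084, Rational(-7859238, 1063777)), -1) = Pow(Rational(-44775850506, 1063777), -1) = Rational(-1063777, 44775850506)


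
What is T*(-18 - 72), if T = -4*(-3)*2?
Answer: -2160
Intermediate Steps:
T = 24 (T = 12*2 = 24)
T*(-18 - 72) = 24*(-18 - 72) = 24*(-90) = -2160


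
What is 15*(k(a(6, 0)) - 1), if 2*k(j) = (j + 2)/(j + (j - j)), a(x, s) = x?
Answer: -5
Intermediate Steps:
k(j) = (2 + j)/(2*j) (k(j) = ((j + 2)/(j + (j - j)))/2 = ((2 + j)/(j + 0))/2 = ((2 + j)/j)/2 = (2 + j)/(2*j))
15*(k(a(6, 0)) - 1) = 15*((½)*(2 + 6)/6 - 1) = 15*((½)*(⅙)*8 - 1) = 15*(⅔ - 1) = 15*(-⅓) = -5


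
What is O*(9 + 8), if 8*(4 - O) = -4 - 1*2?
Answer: 323/4 ≈ 80.750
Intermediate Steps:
O = 19/4 (O = 4 - (-4 - 1*2)/8 = 4 - (-4 - 2)/8 = 4 - ⅛*(-6) = 4 + ¾ = 19/4 ≈ 4.7500)
O*(9 + 8) = 19*(9 + 8)/4 = (19/4)*17 = 323/4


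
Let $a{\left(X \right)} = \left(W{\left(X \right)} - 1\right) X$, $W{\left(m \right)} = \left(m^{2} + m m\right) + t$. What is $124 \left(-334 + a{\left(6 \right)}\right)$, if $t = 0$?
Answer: $11408$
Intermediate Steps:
$W{\left(m \right)} = 2 m^{2}$ ($W{\left(m \right)} = \left(m^{2} + m m\right) + 0 = \left(m^{2} + m^{2}\right) + 0 = 2 m^{2} + 0 = 2 m^{2}$)
$a{\left(X \right)} = X \left(-1 + 2 X^{2}\right)$ ($a{\left(X \right)} = \left(2 X^{2} - 1\right) X = \left(-1 + 2 X^{2}\right) X = X \left(-1 + 2 X^{2}\right)$)
$124 \left(-334 + a{\left(6 \right)}\right) = 124 \left(-334 + \left(\left(-1\right) 6 + 2 \cdot 6^{3}\right)\right) = 124 \left(-334 + \left(-6 + 2 \cdot 216\right)\right) = 124 \left(-334 + \left(-6 + 432\right)\right) = 124 \left(-334 + 426\right) = 124 \cdot 92 = 11408$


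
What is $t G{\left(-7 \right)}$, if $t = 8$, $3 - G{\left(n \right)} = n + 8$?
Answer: $16$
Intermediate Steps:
$G{\left(n \right)} = -5 - n$ ($G{\left(n \right)} = 3 - \left(n + 8\right) = 3 - \left(8 + n\right) = -5 - n$)
$t G{\left(-7 \right)} = 8 \left(-5 - -7\right) = 8 \left(-5 + 7\right) = 8 \cdot 2 = 16$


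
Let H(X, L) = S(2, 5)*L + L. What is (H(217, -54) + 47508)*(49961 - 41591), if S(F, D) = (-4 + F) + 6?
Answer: 395382060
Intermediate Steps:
S(F, D) = 2 + F
H(X, L) = 5*L (H(X, L) = (2 + 2)*L + L = 4*L + L = 5*L)
(H(217, -54) + 47508)*(49961 - 41591) = (5*(-54) + 47508)*(49961 - 41591) = (-270 + 47508)*8370 = 47238*8370 = 395382060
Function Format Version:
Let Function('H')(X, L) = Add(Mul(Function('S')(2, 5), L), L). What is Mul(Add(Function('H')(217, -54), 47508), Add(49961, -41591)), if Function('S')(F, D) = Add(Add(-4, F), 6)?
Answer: 395382060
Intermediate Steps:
Function('S')(F, D) = Add(2, F)
Function('H')(X, L) = Mul(5, L) (Function('H')(X, L) = Add(Mul(Add(2, 2), L), L) = Add(Mul(4, L), L) = Mul(5, L))
Mul(Add(Function('H')(217, -54), 47508), Add(49961, -41591)) = Mul(Add(Mul(5, -54), 47508), Add(49961, -41591)) = Mul(Add(-270, 47508), 8370) = Mul(47238, 8370) = 395382060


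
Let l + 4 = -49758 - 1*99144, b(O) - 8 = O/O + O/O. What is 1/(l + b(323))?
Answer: -1/148896 ≈ -6.7161e-6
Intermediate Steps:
b(O) = 10 (b(O) = 8 + (O/O + O/O) = 8 + (1 + 1) = 8 + 2 = 10)
l = -148906 (l = -4 + (-49758 - 1*99144) = -4 + (-49758 - 99144) = -4 - 148902 = -148906)
1/(l + b(323)) = 1/(-148906 + 10) = 1/(-148896) = -1/148896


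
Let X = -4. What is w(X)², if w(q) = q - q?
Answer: 0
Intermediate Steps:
w(q) = 0
w(X)² = 0² = 0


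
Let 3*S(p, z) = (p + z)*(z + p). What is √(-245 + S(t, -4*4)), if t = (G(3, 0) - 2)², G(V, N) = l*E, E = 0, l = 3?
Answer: I*√197 ≈ 14.036*I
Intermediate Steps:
G(V, N) = 0 (G(V, N) = 3*0 = 0)
t = 4 (t = (0 - 2)² = (-2)² = 4)
S(p, z) = (p + z)²/3 (S(p, z) = ((p + z)*(z + p))/3 = ((p + z)*(p + z))/3 = (p + z)²/3)
√(-245 + S(t, -4*4)) = √(-245 + (4 - 4*4)²/3) = √(-245 + (4 - 16)²/3) = √(-245 + (⅓)*(-12)²) = √(-245 + (⅓)*144) = √(-245 + 48) = √(-197) = I*√197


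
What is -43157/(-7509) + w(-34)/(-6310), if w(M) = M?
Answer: 136287988/23690895 ≈ 5.7528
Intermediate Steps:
-43157/(-7509) + w(-34)/(-6310) = -43157/(-7509) - 34/(-6310) = -43157*(-1/7509) - 34*(-1/6310) = 43157/7509 + 17/3155 = 136287988/23690895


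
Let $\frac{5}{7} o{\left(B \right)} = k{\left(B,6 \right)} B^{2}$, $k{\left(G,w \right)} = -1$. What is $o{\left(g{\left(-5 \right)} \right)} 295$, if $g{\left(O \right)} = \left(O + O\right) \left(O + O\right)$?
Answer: $-4130000$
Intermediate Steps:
$g{\left(O \right)} = 4 O^{2}$ ($g{\left(O \right)} = 2 O 2 O = 4 O^{2}$)
$o{\left(B \right)} = - \frac{7 B^{2}}{5}$ ($o{\left(B \right)} = \frac{7 \left(- B^{2}\right)}{5} = - \frac{7 B^{2}}{5}$)
$o{\left(g{\left(-5 \right)} \right)} 295 = - \frac{7 \left(4 \left(-5\right)^{2}\right)^{2}}{5} \cdot 295 = - \frac{7 \left(4 \cdot 25\right)^{2}}{5} \cdot 295 = - \frac{7 \cdot 100^{2}}{5} \cdot 295 = \left(- \frac{7}{5}\right) 10000 \cdot 295 = \left(-14000\right) 295 = -4130000$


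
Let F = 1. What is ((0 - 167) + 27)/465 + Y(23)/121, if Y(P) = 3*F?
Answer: -3109/11253 ≈ -0.27628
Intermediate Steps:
Y(P) = 3 (Y(P) = 3*1 = 3)
((0 - 167) + 27)/465 + Y(23)/121 = ((0 - 167) + 27)/465 + 3/121 = (-167 + 27)*(1/465) + 3*(1/121) = -140*1/465 + 3/121 = -28/93 + 3/121 = -3109/11253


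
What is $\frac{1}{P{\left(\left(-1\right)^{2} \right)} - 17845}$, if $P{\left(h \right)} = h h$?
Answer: $- \frac{1}{17844} \approx -5.6041 \cdot 10^{-5}$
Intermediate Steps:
$P{\left(h \right)} = h^{2}$
$\frac{1}{P{\left(\left(-1\right)^{2} \right)} - 17845} = \frac{1}{\left(\left(-1\right)^{2}\right)^{2} - 17845} = \frac{1}{1^{2} - 17845} = \frac{1}{1 - 17845} = \frac{1}{-17844} = - \frac{1}{17844}$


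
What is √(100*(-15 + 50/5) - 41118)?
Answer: I*√41618 ≈ 204.0*I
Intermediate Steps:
√(100*(-15 + 50/5) - 41118) = √(100*(-15 + 50*(⅕)) - 41118) = √(100*(-15 + 10) - 41118) = √(100*(-5) - 41118) = √(-500 - 41118) = √(-41618) = I*√41618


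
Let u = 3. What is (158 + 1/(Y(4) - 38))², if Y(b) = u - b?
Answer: 37957921/1521 ≈ 24956.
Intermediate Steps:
Y(b) = 3 - b
(158 + 1/(Y(4) - 38))² = (158 + 1/((3 - 1*4) - 38))² = (158 + 1/((3 - 4) - 38))² = (158 + 1/(-1 - 38))² = (158 + 1/(-39))² = (158 - 1/39)² = (6161/39)² = 37957921/1521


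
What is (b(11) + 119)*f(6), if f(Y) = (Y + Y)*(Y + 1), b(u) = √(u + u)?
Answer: 9996 + 84*√22 ≈ 10390.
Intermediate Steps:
b(u) = √2*√u (b(u) = √(2*u) = √2*√u)
f(Y) = 2*Y*(1 + Y) (f(Y) = (2*Y)*(1 + Y) = 2*Y*(1 + Y))
(b(11) + 119)*f(6) = (√2*√11 + 119)*(2*6*(1 + 6)) = (√22 + 119)*(2*6*7) = (119 + √22)*84 = 9996 + 84*√22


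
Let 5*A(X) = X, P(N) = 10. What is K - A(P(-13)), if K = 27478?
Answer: 27476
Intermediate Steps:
A(X) = X/5
K - A(P(-13)) = 27478 - 10/5 = 27478 - 1*2 = 27478 - 2 = 27476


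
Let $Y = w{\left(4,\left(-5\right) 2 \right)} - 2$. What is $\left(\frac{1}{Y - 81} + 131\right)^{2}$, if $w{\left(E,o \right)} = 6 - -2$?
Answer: $\frac{96510976}{5625} \approx 17158.0$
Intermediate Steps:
$w{\left(E,o \right)} = 8$ ($w{\left(E,o \right)} = 6 + 2 = 8$)
$Y = 6$ ($Y = 8 - 2 = 6$)
$\left(\frac{1}{Y - 81} + 131\right)^{2} = \left(\frac{1}{6 - 81} + 131\right)^{2} = \left(\frac{1}{-75} + 131\right)^{2} = \left(- \frac{1}{75} + 131\right)^{2} = \left(\frac{9824}{75}\right)^{2} = \frac{96510976}{5625}$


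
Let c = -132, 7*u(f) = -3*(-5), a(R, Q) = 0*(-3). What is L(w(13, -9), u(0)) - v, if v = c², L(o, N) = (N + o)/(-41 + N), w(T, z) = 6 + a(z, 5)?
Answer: -4739385/272 ≈ -17424.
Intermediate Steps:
a(R, Q) = 0
u(f) = 15/7 (u(f) = (-3*(-5))/7 = (⅐)*15 = 15/7)
w(T, z) = 6 (w(T, z) = 6 + 0 = 6)
L(o, N) = (N + o)/(-41 + N)
v = 17424 (v = (-132)² = 17424)
L(w(13, -9), u(0)) - v = (15/7 + 6)/(-41 + 15/7) - 1*17424 = (57/7)/(-272/7) - 17424 = -7/272*57/7 - 17424 = -57/272 - 17424 = -4739385/272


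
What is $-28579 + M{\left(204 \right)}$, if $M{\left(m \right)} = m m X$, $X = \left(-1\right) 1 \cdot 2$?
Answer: $-111811$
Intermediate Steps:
$X = -2$ ($X = \left(-1\right) 2 = -2$)
$M{\left(m \right)} = - 2 m^{2}$ ($M{\left(m \right)} = m m \left(-2\right) = m^{2} \left(-2\right) = - 2 m^{2}$)
$-28579 + M{\left(204 \right)} = -28579 - 2 \cdot 204^{2} = -28579 - 83232 = -111811$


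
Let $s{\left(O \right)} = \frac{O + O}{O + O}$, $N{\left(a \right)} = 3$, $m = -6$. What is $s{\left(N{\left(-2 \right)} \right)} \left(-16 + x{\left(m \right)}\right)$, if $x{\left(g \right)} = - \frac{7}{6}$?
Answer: $- \frac{103}{6} \approx -17.167$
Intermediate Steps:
$x{\left(g \right)} = - \frac{7}{6}$ ($x{\left(g \right)} = \left(-7\right) \frac{1}{6} = - \frac{7}{6}$)
$s{\left(O \right)} = 1$ ($s{\left(O \right)} = \frac{2 O}{2 O} = 2 O \frac{1}{2 O} = 1$)
$s{\left(N{\left(-2 \right)} \right)} \left(-16 + x{\left(m \right)}\right) = 1 \left(-16 - \frac{7}{6}\right) = 1 \left(- \frac{103}{6}\right) = - \frac{103}{6}$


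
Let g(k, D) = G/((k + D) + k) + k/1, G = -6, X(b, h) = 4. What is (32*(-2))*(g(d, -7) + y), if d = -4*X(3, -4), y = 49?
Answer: -27584/13 ≈ -2121.8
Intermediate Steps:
d = -16 (d = -4*4 = -16)
g(k, D) = k - 6/(D + 2*k) (g(k, D) = -6/((k + D) + k) + k/1 = -6/((D + k) + k) + k*1 = -6/(D + 2*k) + k = k - 6/(D + 2*k))
(32*(-2))*(g(d, -7) + y) = (32*(-2))*((-6 + 2*(-16)**2 - 7*(-16))/(-7 + 2*(-16)) + 49) = -64*((-6 + 2*256 + 112)/(-7 - 32) + 49) = -64*((-6 + 512 + 112)/(-39) + 49) = -64*(-1/39*618 + 49) = -64*(-206/13 + 49) = -64*431/13 = -27584/13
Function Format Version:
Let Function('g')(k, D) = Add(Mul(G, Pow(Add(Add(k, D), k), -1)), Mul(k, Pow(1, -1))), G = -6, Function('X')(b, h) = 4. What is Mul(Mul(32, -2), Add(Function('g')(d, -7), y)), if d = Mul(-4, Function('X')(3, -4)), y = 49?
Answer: Rational(-27584, 13) ≈ -2121.8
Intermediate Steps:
d = -16 (d = Mul(-4, 4) = -16)
Function('g')(k, D) = Add(k, Mul(-6, Pow(Add(D, Mul(2, k)), -1))) (Function('g')(k, D) = Add(Mul(-6, Pow(Add(Add(k, D), k), -1)), Mul(k, Pow(1, -1))) = Add(Mul(-6, Pow(Add(Add(D, k), k), -1)), Mul(k, 1)) = Add(Mul(-6, Pow(Add(D, Mul(2, k)), -1)), k) = Add(k, Mul(-6, Pow(Add(D, Mul(2, k)), -1))))
Mul(Mul(32, -2), Add(Function('g')(d, -7), y)) = Mul(Mul(32, -2), Add(Mul(Pow(Add(-7, Mul(2, -16)), -1), Add(-6, Mul(2, Pow(-16, 2)), Mul(-7, -16))), 49)) = Mul(-64, Add(Mul(Pow(Add(-7, -32), -1), Add(-6, Mul(2, 256), 112)), 49)) = Mul(-64, Add(Mul(Pow(-39, -1), Add(-6, 512, 112)), 49)) = Mul(-64, Add(Mul(Rational(-1, 39), 618), 49)) = Mul(-64, Add(Rational(-206, 13), 49)) = Mul(-64, Rational(431, 13)) = Rational(-27584, 13)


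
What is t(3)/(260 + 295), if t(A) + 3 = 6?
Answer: 1/185 ≈ 0.0054054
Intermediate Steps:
t(A) = 3 (t(A) = -3 + 6 = 3)
t(3)/(260 + 295) = 3/(260 + 295) = 3/555 = 3*(1/555) = 1/185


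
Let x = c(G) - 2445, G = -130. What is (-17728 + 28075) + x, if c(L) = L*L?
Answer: 24802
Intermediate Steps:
c(L) = L²
x = 14455 (x = (-130)² - 2445 = 16900 - 2445 = 14455)
(-17728 + 28075) + x = (-17728 + 28075) + 14455 = 10347 + 14455 = 24802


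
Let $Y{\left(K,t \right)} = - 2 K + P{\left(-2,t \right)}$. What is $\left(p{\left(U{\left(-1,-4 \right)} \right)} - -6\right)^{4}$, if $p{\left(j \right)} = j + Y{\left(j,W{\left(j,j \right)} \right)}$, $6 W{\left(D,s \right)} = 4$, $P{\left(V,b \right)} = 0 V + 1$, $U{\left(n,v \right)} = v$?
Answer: $14641$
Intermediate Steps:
$P{\left(V,b \right)} = 1$ ($P{\left(V,b \right)} = 0 + 1 = 1$)
$W{\left(D,s \right)} = \frac{2}{3}$ ($W{\left(D,s \right)} = \frac{1}{6} \cdot 4 = \frac{2}{3}$)
$Y{\left(K,t \right)} = 1 - 2 K$ ($Y{\left(K,t \right)} = - 2 K + 1 = 1 - 2 K$)
$p{\left(j \right)} = 1 - j$ ($p{\left(j \right)} = j - \left(-1 + 2 j\right) = 1 - j$)
$\left(p{\left(U{\left(-1,-4 \right)} \right)} - -6\right)^{4} = \left(\left(1 - -4\right) - -6\right)^{4} = \left(\left(1 + 4\right) + 6\right)^{4} = \left(5 + 6\right)^{4} = 11^{4} = 14641$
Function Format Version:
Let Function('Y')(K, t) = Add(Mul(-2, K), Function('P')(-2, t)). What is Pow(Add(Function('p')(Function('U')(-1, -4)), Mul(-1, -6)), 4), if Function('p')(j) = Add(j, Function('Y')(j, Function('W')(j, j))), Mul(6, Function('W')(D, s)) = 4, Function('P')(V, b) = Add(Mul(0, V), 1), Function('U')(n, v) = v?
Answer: 14641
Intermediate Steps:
Function('P')(V, b) = 1 (Function('P')(V, b) = Add(0, 1) = 1)
Function('W')(D, s) = Rational(2, 3) (Function('W')(D, s) = Mul(Rational(1, 6), 4) = Rational(2, 3))
Function('Y')(K, t) = Add(1, Mul(-2, K)) (Function('Y')(K, t) = Add(Mul(-2, K), 1) = Add(1, Mul(-2, K)))
Function('p')(j) = Add(1, Mul(-1, j)) (Function('p')(j) = Add(j, Add(1, Mul(-2, j))) = Add(1, Mul(-1, j)))
Pow(Add(Function('p')(Function('U')(-1, -4)), Mul(-1, -6)), 4) = Pow(Add(Add(1, Mul(-1, -4)), Mul(-1, -6)), 4) = Pow(Add(Add(1, 4), 6), 4) = Pow(Add(5, 6), 4) = Pow(11, 4) = 14641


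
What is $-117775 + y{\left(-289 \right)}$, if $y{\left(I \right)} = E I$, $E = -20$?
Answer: $-111995$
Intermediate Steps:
$y{\left(I \right)} = - 20 I$
$-117775 + y{\left(-289 \right)} = -117775 - -5780 = -117775 + 5780 = -111995$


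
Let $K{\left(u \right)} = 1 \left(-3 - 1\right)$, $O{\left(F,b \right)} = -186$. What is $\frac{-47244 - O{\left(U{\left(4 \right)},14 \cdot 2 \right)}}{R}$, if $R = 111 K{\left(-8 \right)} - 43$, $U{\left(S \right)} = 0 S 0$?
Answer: $\frac{47058}{487} \approx 96.628$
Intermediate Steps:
$U{\left(S \right)} = 0$ ($U{\left(S \right)} = 0 \cdot 0 = 0$)
$K{\left(u \right)} = -4$ ($K{\left(u \right)} = 1 \left(-4\right) = -4$)
$R = -487$ ($R = 111 \left(-4\right) - 43 = -444 - 43 = -487$)
$\frac{-47244 - O{\left(U{\left(4 \right)},14 \cdot 2 \right)}}{R} = \frac{-47244 - -186}{-487} = \left(-47244 + 186\right) \left(- \frac{1}{487}\right) = \left(-47058\right) \left(- \frac{1}{487}\right) = \frac{47058}{487}$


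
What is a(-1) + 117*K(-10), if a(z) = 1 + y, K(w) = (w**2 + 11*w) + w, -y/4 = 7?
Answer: -2367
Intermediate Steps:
y = -28 (y = -4*7 = -28)
K(w) = w**2 + 12*w
a(z) = -27 (a(z) = 1 - 28 = -27)
a(-1) + 117*K(-10) = -27 + 117*(-10*(12 - 10)) = -27 + 117*(-10*2) = -27 + 117*(-20) = -27 - 2340 = -2367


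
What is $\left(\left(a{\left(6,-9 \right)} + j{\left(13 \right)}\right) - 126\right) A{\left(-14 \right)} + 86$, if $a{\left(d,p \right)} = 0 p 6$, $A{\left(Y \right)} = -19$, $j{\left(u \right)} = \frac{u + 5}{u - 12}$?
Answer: $2138$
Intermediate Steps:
$j{\left(u \right)} = \frac{5 + u}{-12 + u}$
$a{\left(d,p \right)} = 0$ ($a{\left(d,p \right)} = 0 \cdot 6 = 0$)
$\left(\left(a{\left(6,-9 \right)} + j{\left(13 \right)}\right) - 126\right) A{\left(-14 \right)} + 86 = \left(\left(0 + \frac{5 + 13}{-12 + 13}\right) - 126\right) \left(-19\right) + 86 = \left(\left(0 + 1^{-1} \cdot 18\right) - 126\right) \left(-19\right) + 86 = \left(\left(0 + 1 \cdot 18\right) - 126\right) \left(-19\right) + 86 = \left(\left(0 + 18\right) - 126\right) \left(-19\right) + 86 = \left(18 - 126\right) \left(-19\right) + 86 = \left(-108\right) \left(-19\right) + 86 = 2052 + 86 = 2138$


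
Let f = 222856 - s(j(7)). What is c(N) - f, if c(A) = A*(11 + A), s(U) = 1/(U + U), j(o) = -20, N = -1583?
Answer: 90624799/40 ≈ 2.2656e+6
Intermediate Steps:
s(U) = 1/(2*U)
f = 8914241/40 (f = 222856 - 1/(2*(-20)) = 222856 - (-1)/(2*20) = 222856 - 1*(-1/40) = 222856 + 1/40 = 8914241/40 ≈ 2.2286e+5)
c(N) - f = -1583*(11 - 1583) - 1*8914241/40 = -1583*(-1572) - 8914241/40 = 2488476 - 8914241/40 = 90624799/40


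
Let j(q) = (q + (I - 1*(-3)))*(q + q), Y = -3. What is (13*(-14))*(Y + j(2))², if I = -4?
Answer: -182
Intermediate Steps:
j(q) = 2*q*(-1 + q) (j(q) = (q + (-4 - 1*(-3)))*(q + q) = (q + (-4 + 3))*(2*q) = (q - 1)*(2*q) = (-1 + q)*(2*q) = 2*q*(-1 + q))
(13*(-14))*(Y + j(2))² = (13*(-14))*(-3 + 2*2*(-1 + 2))² = -182*(-3 + 2*2*1)² = -182*(-3 + 4)² = -182*1² = -182*1 = -182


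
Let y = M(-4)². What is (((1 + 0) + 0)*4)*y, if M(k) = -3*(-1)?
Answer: 36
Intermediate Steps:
M(k) = 3
y = 9 (y = 3² = 9)
(((1 + 0) + 0)*4)*y = (((1 + 0) + 0)*4)*9 = ((1 + 0)*4)*9 = (1*4)*9 = 4*9 = 36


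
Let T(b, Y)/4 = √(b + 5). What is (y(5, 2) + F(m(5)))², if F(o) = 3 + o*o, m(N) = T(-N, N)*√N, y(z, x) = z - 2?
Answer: 36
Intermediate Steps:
y(z, x) = -2 + z
T(b, Y) = 4*√(5 + b) (T(b, Y) = 4*√(b + 5) = 4*√(5 + b))
m(N) = 4*√N*√(5 - N) (m(N) = (4*√(5 - N))*√N = 4*√N*√(5 - N))
F(o) = 3 + o²
(y(5, 2) + F(m(5)))² = ((-2 + 5) + (3 + (4*√5*√(5 - 1*5))²))² = (3 + (3 + (4*√5*√(5 - 5))²))² = (3 + (3 + (4*√5*√0)²))² = (3 + (3 + (4*√5*0)²))² = (3 + (3 + 0²))² = (3 + (3 + 0))² = (3 + 3)² = 6² = 36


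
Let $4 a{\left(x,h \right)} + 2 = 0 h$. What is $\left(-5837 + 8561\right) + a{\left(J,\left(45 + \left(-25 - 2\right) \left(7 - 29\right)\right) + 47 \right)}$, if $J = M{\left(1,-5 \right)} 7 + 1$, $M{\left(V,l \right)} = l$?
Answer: $\frac{5447}{2} \approx 2723.5$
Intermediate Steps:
$J = -34$ ($J = \left(-5\right) 7 + 1 = -35 + 1 = -34$)
$a{\left(x,h \right)} = - \frac{1}{2}$ ($a{\left(x,h \right)} = - \frac{1}{2} + \frac{0 h}{4} = - \frac{1}{2} + \frac{1}{4} \cdot 0 = - \frac{1}{2} + 0 = - \frac{1}{2}$)
$\left(-5837 + 8561\right) + a{\left(J,\left(45 + \left(-25 - 2\right) \left(7 - 29\right)\right) + 47 \right)} = \left(-5837 + 8561\right) - \frac{1}{2} = 2724 - \frac{1}{2} = \frac{5447}{2}$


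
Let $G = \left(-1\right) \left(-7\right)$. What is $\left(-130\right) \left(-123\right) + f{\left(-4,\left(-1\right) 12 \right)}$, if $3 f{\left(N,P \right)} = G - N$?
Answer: $\frac{47981}{3} \approx 15994.0$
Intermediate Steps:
$G = 7$
$f{\left(N,P \right)} = \frac{7}{3} - \frac{N}{3}$ ($f{\left(N,P \right)} = \frac{7 - N}{3} = \frac{7}{3} - \frac{N}{3}$)
$\left(-130\right) \left(-123\right) + f{\left(-4,\left(-1\right) 12 \right)} = \left(-130\right) \left(-123\right) + \left(\frac{7}{3} - - \frac{4}{3}\right) = 15990 + \left(\frac{7}{3} + \frac{4}{3}\right) = 15990 + \frac{11}{3} = \frac{47981}{3}$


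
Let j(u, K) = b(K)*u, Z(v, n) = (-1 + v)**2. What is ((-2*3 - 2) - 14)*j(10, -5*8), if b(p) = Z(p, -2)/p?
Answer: 18491/2 ≈ 9245.5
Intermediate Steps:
b(p) = (-1 + p)**2/p
j(u, K) = u*(-1 + K)**2/K (j(u, K) = ((-1 + K)**2/K)*u = u*(-1 + K)**2/K)
((-2*3 - 2) - 14)*j(10, -5*8) = ((-2*3 - 2) - 14)*(10*(-1 - 5*8)**2/((-5*8))) = ((-6 - 2) - 14)*(10*(-1 - 40)**2/(-40)) = (-8 - 14)*(10*(-1/40)*(-41)**2) = -220*(-1)*1681/40 = -22*(-1681/4) = 18491/2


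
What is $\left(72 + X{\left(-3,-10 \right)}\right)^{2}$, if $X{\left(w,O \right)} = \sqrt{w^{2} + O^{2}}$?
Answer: $\left(72 + \sqrt{109}\right)^{2} \approx 6796.4$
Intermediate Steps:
$X{\left(w,O \right)} = \sqrt{O^{2} + w^{2}}$
$\left(72 + X{\left(-3,-10 \right)}\right)^{2} = \left(72 + \sqrt{\left(-10\right)^{2} + \left(-3\right)^{2}}\right)^{2} = \left(72 + \sqrt{100 + 9}\right)^{2} = \left(72 + \sqrt{109}\right)^{2}$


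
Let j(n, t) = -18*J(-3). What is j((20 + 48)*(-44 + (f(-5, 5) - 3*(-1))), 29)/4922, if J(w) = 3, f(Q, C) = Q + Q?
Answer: -27/2461 ≈ -0.010971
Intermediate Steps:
f(Q, C) = 2*Q
j(n, t) = -54 (j(n, t) = -18*3 = -54)
j((20 + 48)*(-44 + (f(-5, 5) - 3*(-1))), 29)/4922 = -54/4922 = -54*1/4922 = -27/2461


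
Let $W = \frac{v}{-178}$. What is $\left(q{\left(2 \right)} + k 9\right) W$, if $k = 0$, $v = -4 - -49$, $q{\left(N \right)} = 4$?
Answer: $- \frac{90}{89} \approx -1.0112$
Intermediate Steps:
$v = 45$ ($v = -4 + 49 = 45$)
$W = - \frac{45}{178}$ ($W = \frac{45}{-178} = 45 \left(- \frac{1}{178}\right) = - \frac{45}{178} \approx -0.25281$)
$\left(q{\left(2 \right)} + k 9\right) W = \left(4 + 0 \cdot 9\right) \left(- \frac{45}{178}\right) = \left(4 + 0\right) \left(- \frac{45}{178}\right) = 4 \left(- \frac{45}{178}\right) = - \frac{90}{89}$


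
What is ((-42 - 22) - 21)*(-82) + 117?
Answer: 7087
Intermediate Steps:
((-42 - 22) - 21)*(-82) + 117 = (-64 - 21)*(-82) + 117 = -85*(-82) + 117 = 6970 + 117 = 7087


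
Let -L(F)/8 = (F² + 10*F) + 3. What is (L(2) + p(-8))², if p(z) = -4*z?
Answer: 33856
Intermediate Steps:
L(F) = -24 - 80*F - 8*F² (L(F) = -8*((F² + 10*F) + 3) = -8*(3 + F² + 10*F) = -24 - 80*F - 8*F²)
(L(2) + p(-8))² = ((-24 - 80*2 - 8*2²) - 4*(-8))² = ((-24 - 160 - 8*4) + 32)² = ((-24 - 160 - 32) + 32)² = (-216 + 32)² = (-184)² = 33856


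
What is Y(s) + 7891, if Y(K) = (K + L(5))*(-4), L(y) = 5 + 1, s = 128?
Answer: 7355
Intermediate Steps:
L(y) = 6
Y(K) = -24 - 4*K (Y(K) = (K + 6)*(-4) = (6 + K)*(-4) = -24 - 4*K)
Y(s) + 7891 = (-24 - 4*128) + 7891 = (-24 - 512) + 7891 = -536 + 7891 = 7355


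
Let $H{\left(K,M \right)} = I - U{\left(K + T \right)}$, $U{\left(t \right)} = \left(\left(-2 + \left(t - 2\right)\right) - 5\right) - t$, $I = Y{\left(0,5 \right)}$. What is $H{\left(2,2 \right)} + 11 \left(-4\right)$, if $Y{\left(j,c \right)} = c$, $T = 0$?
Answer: $-30$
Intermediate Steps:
$I = 5$
$U{\left(t \right)} = -9$ ($U{\left(t \right)} = \left(\left(-2 + \left(-2 + t\right)\right) - 5\right) - t = \left(\left(-4 + t\right) - 5\right) - t = \left(-9 + t\right) - t = -9$)
$H{\left(K,M \right)} = 14$ ($H{\left(K,M \right)} = 5 - -9 = 5 + 9 = 14$)
$H{\left(2,2 \right)} + 11 \left(-4\right) = 14 + 11 \left(-4\right) = 14 - 44 = -30$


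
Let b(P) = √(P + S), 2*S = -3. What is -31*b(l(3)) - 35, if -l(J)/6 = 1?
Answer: -35 - 31*I*√30/2 ≈ -35.0 - 84.897*I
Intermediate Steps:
S = -3/2 (S = (½)*(-3) = -3/2 ≈ -1.5000)
l(J) = -6 (l(J) = -6*1 = -6)
b(P) = √(-3/2 + P) (b(P) = √(P - 3/2) = √(-3/2 + P))
-31*b(l(3)) - 35 = -31*√(-6 + 4*(-6))/2 - 35 = -31*√(-6 - 24)/2 - 35 = -31*√(-30)/2 - 35 = -31*I*√30/2 - 35 = -35 - 31*I*√30/2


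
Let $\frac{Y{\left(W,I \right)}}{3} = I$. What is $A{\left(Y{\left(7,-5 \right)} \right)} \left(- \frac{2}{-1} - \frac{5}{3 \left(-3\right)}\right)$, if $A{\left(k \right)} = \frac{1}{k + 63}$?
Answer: $\frac{23}{432} \approx 0.053241$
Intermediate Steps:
$Y{\left(W,I \right)} = 3 I$
$A{\left(k \right)} = \frac{1}{63 + k}$
$A{\left(Y{\left(7,-5 \right)} \right)} \left(- \frac{2}{-1} - \frac{5}{3 \left(-3\right)}\right) = \frac{- \frac{2}{-1} - \frac{5}{3 \left(-3\right)}}{63 + 3 \left(-5\right)} = \frac{\left(-2\right) \left(-1\right) - \frac{5}{-9}}{63 - 15} = \frac{2 - - \frac{5}{9}}{48} = \frac{2 + \frac{5}{9}}{48} = \frac{1}{48} \cdot \frac{23}{9} = \frac{23}{432}$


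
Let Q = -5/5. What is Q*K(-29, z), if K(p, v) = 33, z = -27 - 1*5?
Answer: -33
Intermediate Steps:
z = -32 (z = -27 - 5 = -32)
Q = -1 (Q = -5*⅕ = -1)
Q*K(-29, z) = -1*33 = -33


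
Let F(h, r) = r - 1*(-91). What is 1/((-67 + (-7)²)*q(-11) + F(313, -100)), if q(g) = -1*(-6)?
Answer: -1/117 ≈ -0.0085470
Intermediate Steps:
q(g) = 6
F(h, r) = 91 + r (F(h, r) = r + 91 = 91 + r)
1/((-67 + (-7)²)*q(-11) + F(313, -100)) = 1/((-67 + (-7)²)*6 + (91 - 100)) = 1/((-67 + 49)*6 - 9) = 1/(-18*6 - 9) = 1/(-108 - 9) = 1/(-117) = -1/117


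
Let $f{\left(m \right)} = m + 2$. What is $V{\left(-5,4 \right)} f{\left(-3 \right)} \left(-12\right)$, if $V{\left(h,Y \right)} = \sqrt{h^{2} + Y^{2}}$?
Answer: $12 \sqrt{41} \approx 76.838$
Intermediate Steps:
$f{\left(m \right)} = 2 + m$
$V{\left(h,Y \right)} = \sqrt{Y^{2} + h^{2}}$
$V{\left(-5,4 \right)} f{\left(-3 \right)} \left(-12\right) = \sqrt{4^{2} + \left(-5\right)^{2}} \left(2 - 3\right) \left(-12\right) = \sqrt{16 + 25} \left(-1\right) \left(-12\right) = \sqrt{41} \left(-1\right) \left(-12\right) = - \sqrt{41} \left(-12\right) = 12 \sqrt{41}$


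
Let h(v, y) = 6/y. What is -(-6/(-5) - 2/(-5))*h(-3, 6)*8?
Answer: -64/5 ≈ -12.800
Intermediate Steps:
-(-6/(-5) - 2/(-5))*h(-3, 6)*8 = -(-6/(-5) - 2/(-5))*(6/6)*8 = -(-6*(-⅕) - 2*(-⅕))*(6*(⅙))*8 = -(6/5 + ⅖)*1*8 = -(8/5)*1*8 = -8*8/5 = -1*64/5 = -64/5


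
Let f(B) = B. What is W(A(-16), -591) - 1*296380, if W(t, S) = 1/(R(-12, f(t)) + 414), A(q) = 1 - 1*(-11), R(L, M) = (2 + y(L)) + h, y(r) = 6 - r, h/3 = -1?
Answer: -127739779/431 ≈ -2.9638e+5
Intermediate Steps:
h = -3 (h = 3*(-1) = -3)
R(L, M) = 5 - L (R(L, M) = (2 + (6 - L)) - 3 = (8 - L) - 3 = 5 - L)
A(q) = 12 (A(q) = 1 + 11 = 12)
W(t, S) = 1/431 (W(t, S) = 1/((5 - 1*(-12)) + 414) = 1/((5 + 12) + 414) = 1/(17 + 414) = 1/431)
W(A(-16), -591) - 1*296380 = 1/431 - 1*296380 = 1/431 - 296380 = -127739779/431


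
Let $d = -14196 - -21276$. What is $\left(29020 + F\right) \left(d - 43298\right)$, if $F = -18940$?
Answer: $-365077440$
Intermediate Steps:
$d = 7080$ ($d = -14196 + 21276 = 7080$)
$\left(29020 + F\right) \left(d - 43298\right) = \left(29020 - 18940\right) \left(7080 - 43298\right) = 10080 \left(-36218\right) = -365077440$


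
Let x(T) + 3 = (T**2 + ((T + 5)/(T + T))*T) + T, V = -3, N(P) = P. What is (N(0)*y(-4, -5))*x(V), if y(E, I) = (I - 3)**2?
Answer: 0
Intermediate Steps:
y(E, I) = (-3 + I)**2
x(T) = -1/2 + T**2 + 3*T/2 (x(T) = -3 + ((T**2 + ((T + 5)/(T + T))*T) + T) = -3 + ((T**2 + ((5 + T)/((2*T)))*T) + T) = -3 + ((T**2 + ((5 + T)*(1/(2*T)))*T) + T) = -3 + ((T**2 + ((5 + T)/(2*T))*T) + T) = -3 + ((T**2 + (5/2 + T/2)) + T) = -3 + ((5/2 + T**2 + T/2) + T) = -3 + (5/2 + T**2 + 3*T/2) = -1/2 + T**2 + 3*T/2)
(N(0)*y(-4, -5))*x(V) = (0*(-3 - 5)**2)*(-1/2 + (-3)**2 + (3/2)*(-3)) = (0*(-8)**2)*(-1/2 + 9 - 9/2) = (0*64)*4 = 0*4 = 0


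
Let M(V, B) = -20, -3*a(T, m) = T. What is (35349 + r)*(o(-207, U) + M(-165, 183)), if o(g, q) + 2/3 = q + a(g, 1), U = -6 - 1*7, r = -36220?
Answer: -92326/3 ≈ -30775.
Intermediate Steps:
U = -13 (U = -6 - 7 = -13)
a(T, m) = -T/3
o(g, q) = -2/3 + q - g/3 (o(g, q) = -2/3 + (q - g/3) = -2/3 + q - g/3)
(35349 + r)*(o(-207, U) + M(-165, 183)) = (35349 - 36220)*((-2/3 - 13 - 1/3*(-207)) - 20) = -871*((-2/3 - 13 + 69) - 20) = -871*(166/3 - 20) = -871*106/3 = -92326/3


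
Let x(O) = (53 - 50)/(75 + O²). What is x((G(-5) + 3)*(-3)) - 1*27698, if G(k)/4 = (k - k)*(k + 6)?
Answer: -1440295/52 ≈ -27698.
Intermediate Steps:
G(k) = 0 (G(k) = 4*((k - k)*(k + 6)) = 4*(0*(6 + k)) = 4*0 = 0)
x(O) = 3/(75 + O²)
x((G(-5) + 3)*(-3)) - 1*27698 = 3/(75 + ((0 + 3)*(-3))²) - 1*27698 = 3/(75 + (3*(-3))²) - 27698 = 3/(75 + (-9)²) - 27698 = 3/(75 + 81) - 27698 = 3/156 - 27698 = 3*(1/156) - 27698 = 1/52 - 27698 = -1440295/52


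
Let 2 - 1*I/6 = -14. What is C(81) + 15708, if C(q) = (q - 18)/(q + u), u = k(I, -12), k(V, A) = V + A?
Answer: 863961/55 ≈ 15708.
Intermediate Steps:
I = 96 (I = 12 - 6*(-14) = 12 + 84 = 96)
k(V, A) = A + V
u = 84 (u = -12 + 96 = 84)
C(q) = (-18 + q)/(84 + q) (C(q) = (q - 18)/(q + 84) = (-18 + q)/(84 + q))
C(81) + 15708 = (-18 + 81)/(84 + 81) + 15708 = 63/165 + 15708 = (1/165)*63 + 15708 = 21/55 + 15708 = 863961/55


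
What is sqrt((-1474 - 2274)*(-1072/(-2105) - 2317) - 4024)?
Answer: 2*sqrt(9613311766855)/2105 ≈ 2945.9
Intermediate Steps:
sqrt((-1474 - 2274)*(-1072/(-2105) - 2317) - 4024) = sqrt(-3748*(-1072*(-1/2105) - 2317) - 4024) = sqrt(-3748*(1072/2105 - 2317) - 4024) = sqrt(-3748*(-4876213/2105) - 4024) = sqrt(18276046324/2105 - 4024) = sqrt(18267575804/2105) = 2*sqrt(9613311766855)/2105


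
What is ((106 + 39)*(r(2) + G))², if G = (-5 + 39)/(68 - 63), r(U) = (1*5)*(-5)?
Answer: 6964321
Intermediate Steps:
r(U) = -25 (r(U) = 5*(-5) = -25)
G = 34/5 ≈ 6.8000
((106 + 39)*(r(2) + G))² = ((106 + 39)*(-25 + 34/5))² = (145*(-91/5))² = (-2639)² = 6964321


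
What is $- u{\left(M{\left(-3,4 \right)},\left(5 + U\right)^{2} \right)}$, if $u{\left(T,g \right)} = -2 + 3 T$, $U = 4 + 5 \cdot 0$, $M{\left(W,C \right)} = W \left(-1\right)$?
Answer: $-7$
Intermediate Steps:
$M{\left(W,C \right)} = - W$
$U = 4$ ($U = 4 + 0 = 4$)
$- u{\left(M{\left(-3,4 \right)},\left(5 + U\right)^{2} \right)} = - (-2 + 3 \left(\left(-1\right) \left(-3\right)\right)) = - (-2 + 3 \cdot 3) = - (-2 + 9) = \left(-1\right) 7 = -7$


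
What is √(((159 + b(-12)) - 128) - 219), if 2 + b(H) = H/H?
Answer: 3*I*√21 ≈ 13.748*I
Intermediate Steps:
b(H) = -1 (b(H) = -2 + H/H = -2 + 1 = -1)
√(((159 + b(-12)) - 128) - 219) = √(((159 - 1) - 128) - 219) = √((158 - 128) - 219) = √(30 - 219) = √(-189) = 3*I*√21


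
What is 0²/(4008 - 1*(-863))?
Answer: 0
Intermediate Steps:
0²/(4008 - 1*(-863)) = 0/(4008 + 863) = 0/4871 = 0*(1/4871) = 0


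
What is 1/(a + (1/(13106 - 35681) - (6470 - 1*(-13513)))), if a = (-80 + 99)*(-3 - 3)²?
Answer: -22575/435674926 ≈ -5.1816e-5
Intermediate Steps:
a = 684 (a = 19*(-6)² = 19*36 = 684)
1/(a + (1/(13106 - 35681) - (6470 - 1*(-13513)))) = 1/(684 + (1/(13106 - 35681) - (6470 - 1*(-13513)))) = 1/(684 + (1/(-22575) - (6470 + 13513))) = 1/(684 + (-1/22575 - 1*19983)) = 1/(684 + (-1/22575 - 19983)) = 1/(684 - 451116226/22575) = 1/(-435674926/22575) = -22575/435674926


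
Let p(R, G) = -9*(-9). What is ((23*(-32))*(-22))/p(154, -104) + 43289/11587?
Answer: 191123113/938547 ≈ 203.64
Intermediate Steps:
p(R, G) = 81
((23*(-32))*(-22))/p(154, -104) + 43289/11587 = ((23*(-32))*(-22))/81 + 43289/11587 = -736*(-22)*(1/81) + 43289*(1/11587) = 16192*(1/81) + 43289/11587 = 16192/81 + 43289/11587 = 191123113/938547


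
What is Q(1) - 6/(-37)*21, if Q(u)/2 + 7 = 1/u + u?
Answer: -244/37 ≈ -6.5946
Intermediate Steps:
Q(u) = -14 + 2*u + 2/u (Q(u) = -14 + 2*(1/u + u) = -14 + 2*(u + 1/u) = -14 + (2*u + 2/u) = -14 + 2*u + 2/u)
Q(1) - 6/(-37)*21 = (-14 + 2*1 + 2/1) - 6/(-37)*21 = (-14 + 2 + 2*1) - 6*(-1/37)*21 = (-14 + 2 + 2) + (6/37)*21 = -10 + 126/37 = -244/37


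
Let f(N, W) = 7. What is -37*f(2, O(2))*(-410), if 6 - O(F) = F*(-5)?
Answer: 106190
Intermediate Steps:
O(F) = 6 + 5*F (O(F) = 6 - F*(-5) = 6 - (-5)*F = 6 + 5*F)
-37*f(2, O(2))*(-410) = -37*7*(-410) = -259*(-410) = 106190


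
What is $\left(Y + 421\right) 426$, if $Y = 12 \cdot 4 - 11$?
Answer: $195108$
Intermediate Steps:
$Y = 37$ ($Y = 48 - 11 = 37$)
$\left(Y + 421\right) 426 = \left(37 + 421\right) 426 = 458 \cdot 426 = 195108$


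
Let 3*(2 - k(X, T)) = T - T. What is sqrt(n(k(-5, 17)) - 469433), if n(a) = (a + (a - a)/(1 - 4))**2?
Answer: I*sqrt(469429) ≈ 685.15*I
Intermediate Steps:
k(X, T) = 2 (k(X, T) = 2 - (T - T)/3 = 2 - 1/3*0 = 2 + 0 = 2)
n(a) = a**2 (n(a) = (a + 0/(-3))**2 = (a + 0*(-1/3))**2 = (a + 0)**2 = a**2)
sqrt(n(k(-5, 17)) - 469433) = sqrt(2**2 - 469433) = sqrt(4 - 469433) = sqrt(-469429) = I*sqrt(469429)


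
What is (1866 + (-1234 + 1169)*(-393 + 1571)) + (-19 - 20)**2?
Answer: -73183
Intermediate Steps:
(1866 + (-1234 + 1169)*(-393 + 1571)) + (-19 - 20)**2 = (1866 - 65*1178) + (-39)**2 = (1866 - 76570) + 1521 = -74704 + 1521 = -73183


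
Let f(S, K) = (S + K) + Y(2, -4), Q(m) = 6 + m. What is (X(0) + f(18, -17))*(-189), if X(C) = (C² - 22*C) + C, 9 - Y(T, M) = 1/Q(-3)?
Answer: -1827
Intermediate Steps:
Y(T, M) = 26/3 (Y(T, M) = 9 - 1/(6 - 3) = 9 - 1/3 = 9 - 1*⅓ = 9 - ⅓ = 26/3)
f(S, K) = 26/3 + K + S (f(S, K) = (S + K) + 26/3 = (K + S) + 26/3 = 26/3 + K + S)
X(C) = C² - 21*C
(X(0) + f(18, -17))*(-189) = (0*(-21 + 0) + (26/3 - 17 + 18))*(-189) = (0*(-21) + 29/3)*(-189) = (0 + 29/3)*(-189) = (29/3)*(-189) = -1827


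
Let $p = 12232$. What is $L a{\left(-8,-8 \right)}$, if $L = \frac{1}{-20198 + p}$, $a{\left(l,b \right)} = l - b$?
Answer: $0$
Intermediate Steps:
$L = - \frac{1}{7966}$ ($L = \frac{1}{-20198 + 12232} = \frac{1}{-7966} = - \frac{1}{7966} \approx -0.00012553$)
$L a{\left(-8,-8 \right)} = - \frac{-8 - -8}{7966} = - \frac{-8 + 8}{7966} = \left(- \frac{1}{7966}\right) 0 = 0$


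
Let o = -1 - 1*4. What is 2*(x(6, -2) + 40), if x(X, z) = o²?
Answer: 130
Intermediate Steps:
o = -5 (o = -1 - 4 = -5)
x(X, z) = 25 (x(X, z) = (-5)² = 25)
2*(x(6, -2) + 40) = 2*(25 + 40) = 2*65 = 130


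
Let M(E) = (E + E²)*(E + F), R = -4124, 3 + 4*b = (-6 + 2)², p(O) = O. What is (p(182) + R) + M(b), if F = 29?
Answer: -223779/64 ≈ -3496.5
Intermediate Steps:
b = 13/4 (b = -¾ + (-6 + 2)²/4 = -¾ + (¼)*(-4)² = -¾ + (¼)*16 = -¾ + 4 = 13/4 ≈ 3.2500)
M(E) = (29 + E)*(E + E²) (M(E) = (E + E²)*(E + 29) = (E + E²)*(29 + E) = (29 + E)*(E + E²))
(p(182) + R) + M(b) = (182 - 4124) + 13*(29 + (13/4)² + 30*(13/4))/4 = -3942 + 13*(29 + 169/16 + 195/2)/4 = -3942 + (13/4)*(2193/16) = -3942 + 28509/64 = -223779/64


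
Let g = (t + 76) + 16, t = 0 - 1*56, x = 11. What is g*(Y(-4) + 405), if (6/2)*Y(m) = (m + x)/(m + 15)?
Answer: 160464/11 ≈ 14588.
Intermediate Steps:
t = -56 (t = 0 - 56 = -56)
g = 36 (g = (-56 + 76) + 16 = 20 + 16 = 36)
Y(m) = (11 + m)/(3*(15 + m)) (Y(m) = ((m + 11)/(m + 15))/3 = ((11 + m)/(15 + m))/3 = (11 + m)/(3*(15 + m)))
g*(Y(-4) + 405) = 36*((11 - 4)/(3*(15 - 4)) + 405) = 36*((1/3)*7/11 + 405) = 36*((1/3)*(1/11)*7 + 405) = 36*(7/33 + 405) = 36*(13372/33) = 160464/11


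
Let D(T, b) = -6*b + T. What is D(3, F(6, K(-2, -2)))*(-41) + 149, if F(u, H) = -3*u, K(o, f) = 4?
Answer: -4402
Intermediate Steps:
D(T, b) = T - 6*b
D(3, F(6, K(-2, -2)))*(-41) + 149 = (3 - (-18)*6)*(-41) + 149 = (3 - 6*(-18))*(-41) + 149 = (3 + 108)*(-41) + 149 = 111*(-41) + 149 = -4551 + 149 = -4402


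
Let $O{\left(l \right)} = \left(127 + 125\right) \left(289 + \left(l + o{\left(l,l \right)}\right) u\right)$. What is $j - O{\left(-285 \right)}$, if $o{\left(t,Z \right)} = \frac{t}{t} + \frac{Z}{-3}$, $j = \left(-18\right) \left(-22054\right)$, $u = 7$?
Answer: $657540$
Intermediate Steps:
$j = 396972$
$o{\left(t,Z \right)} = 1 - \frac{Z}{3}$ ($o{\left(t,Z \right)} = 1 + Z \left(- \frac{1}{3}\right) = 1 - \frac{Z}{3}$)
$O{\left(l \right)} = 74592 + 1176 l$ ($O{\left(l \right)} = \left(127 + 125\right) \left(289 + \left(l - \left(-1 + \frac{l}{3}\right)\right) 7\right) = 252 \left(289 + \left(1 + \frac{2 l}{3}\right) 7\right) = 252 \left(289 + \left(7 + \frac{14 l}{3}\right)\right) = 252 \left(296 + \frac{14 l}{3}\right) = 74592 + 1176 l$)
$j - O{\left(-285 \right)} = 396972 - \left(74592 + 1176 \left(-285\right)\right) = 396972 - \left(74592 - 335160\right) = 396972 - -260568 = 396972 + 260568 = 657540$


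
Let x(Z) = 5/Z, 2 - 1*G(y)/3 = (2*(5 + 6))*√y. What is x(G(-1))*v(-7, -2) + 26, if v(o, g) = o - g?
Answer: 19007/732 - 275*I/732 ≈ 25.966 - 0.37568*I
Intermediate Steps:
G(y) = 6 - 66*√y (G(y) = 6 - 3*2*(5 + 6)*√y = 6 - 3*2*11*√y = 6 - 66*√y)
x(G(-1))*v(-7, -2) + 26 = (5/(6 - 66*I))*(-7 - 1*(-2)) + 26 = (5/(6 - 66*I))*(-7 + 2) + 26 = (5*((6 + 66*I)/4392))*(-5) + 26 = (5*(6 + 66*I)/4392)*(-5) + 26 = -25*(6 + 66*I)/4392 + 26 = 26 - 25*(6 + 66*I)/4392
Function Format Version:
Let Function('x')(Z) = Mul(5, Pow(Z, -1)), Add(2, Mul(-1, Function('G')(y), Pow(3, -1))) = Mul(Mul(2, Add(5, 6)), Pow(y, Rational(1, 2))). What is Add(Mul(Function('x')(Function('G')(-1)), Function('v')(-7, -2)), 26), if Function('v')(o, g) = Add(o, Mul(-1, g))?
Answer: Add(Rational(19007, 732), Mul(Rational(-275, 732), I)) ≈ Add(25.966, Mul(-0.37568, I))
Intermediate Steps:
Function('G')(y) = Add(6, Mul(-66, Pow(y, Rational(1, 2)))) (Function('G')(y) = Add(6, Mul(-3, Mul(Mul(2, Add(5, 6)), Pow(y, Rational(1, 2))))) = Add(6, Mul(-3, Mul(Mul(2, 11), Pow(y, Rational(1, 2))))) = Add(6, Mul(-3, Mul(22, Pow(y, Rational(1, 2))))) = Add(6, Mul(-66, Pow(y, Rational(1, 2)))))
Add(Mul(Function('x')(Function('G')(-1)), Function('v')(-7, -2)), 26) = Add(Mul(Mul(5, Pow(Add(6, Mul(-66, Pow(-1, Rational(1, 2)))), -1)), Add(-7, Mul(-1, -2))), 26) = Add(Mul(Mul(5, Pow(Add(6, Mul(-66, I)), -1)), Add(-7, 2)), 26) = Add(Mul(Mul(5, Mul(Rational(1, 4392), Add(6, Mul(66, I)))), -5), 26) = Add(Mul(Mul(Rational(5, 4392), Add(6, Mul(66, I))), -5), 26) = Add(Mul(Rational(-25, 4392), Add(6, Mul(66, I))), 26) = Add(26, Mul(Rational(-25, 4392), Add(6, Mul(66, I))))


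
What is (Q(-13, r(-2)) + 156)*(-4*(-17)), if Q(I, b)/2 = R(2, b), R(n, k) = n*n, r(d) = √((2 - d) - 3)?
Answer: 11152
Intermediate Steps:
r(d) = √(-1 - d)
R(n, k) = n²
Q(I, b) = 8 (Q(I, b) = 2*2² = 2*4 = 8)
(Q(-13, r(-2)) + 156)*(-4*(-17)) = (8 + 156)*(-4*(-17)) = 164*68 = 11152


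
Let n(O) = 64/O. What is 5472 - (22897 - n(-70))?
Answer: -609907/35 ≈ -17426.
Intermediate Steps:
5472 - (22897 - n(-70)) = 5472 - (22897 - 64/(-70)) = 5472 - (22897 - 64*(-1)/70) = 5472 - (22897 - 1*(-32/35)) = 5472 - (22897 + 32/35) = 5472 - 1*801427/35 = 5472 - 801427/35 = -609907/35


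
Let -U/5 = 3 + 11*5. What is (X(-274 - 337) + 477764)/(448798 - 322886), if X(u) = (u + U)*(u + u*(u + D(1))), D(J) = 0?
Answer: -167666973/62956 ≈ -2663.2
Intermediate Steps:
U = -290 (U = -5*(3 + 11*5) = -5*(3 + 55) = -5*58 = -290)
X(u) = (-290 + u)*(u + u²) (X(u) = (u - 290)*(u + u*(u + 0)) = (-290 + u)*(u + u*u) = (-290 + u)*(u + u²))
(X(-274 - 337) + 477764)/(448798 - 322886) = ((-274 - 337)*(-290 + (-274 - 337)² - 289*(-274 - 337)) + 477764)/(448798 - 322886) = (-611*(-290 + (-611)² - 289*(-611)) + 477764)/125912 = (-611*(-290 + 373321 + 176579) + 477764)*(1/125912) = (-611*549610 + 477764)*(1/125912) = (-335811710 + 477764)*(1/125912) = -335333946*1/125912 = -167666973/62956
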